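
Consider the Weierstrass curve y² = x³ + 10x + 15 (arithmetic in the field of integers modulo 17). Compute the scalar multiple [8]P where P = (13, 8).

Double-and-add on 8 = (1000)₂. Start with P = (13, 8) for the leading 1-bit.
double: tangent at (13, 8): λ = (3·13² + 10)/(2·8) ≡ 7/16. 16⁻¹ ≡ 16 (mod 17) since 16·16 = 256 ≡ 1, so λ ≡ 7·16 ≡ 10.
  x = λ² - 13 - 13 = 100 - 26 ≡ 6; y = λ·(13 - 6) - 8 ≡ 11. → (6, 11)
double: tangent at (6, 11): λ = (3·6² + 10)/(2·11) ≡ 16/5. 5⁻¹ ≡ 7 (mod 17) since 5·7 = 35 ≡ 1, so λ ≡ 16·7 ≡ 10.
  x = λ² - 6 - 6 = 100 - 12 ≡ 3; y = λ·(6 - 3) - 11 ≡ 2. → (3, 2)
double: tangent at (3, 2): λ = (3·3² + 10)/(2·2) ≡ 3/4. 4⁻¹ ≡ 13 (mod 17), so λ ≡ 3·13 ≡ 5.
  x = λ² - 3 - 3 = 25 - 6 ≡ 2; y = λ·(3 - 2) - 2 ≡ 3. → (2, 3)

(2, 3)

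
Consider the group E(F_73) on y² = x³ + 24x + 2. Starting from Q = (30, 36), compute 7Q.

(68, 66)

Double-and-add on 7 = (111)₂. Start with Q = (30, 36) for the leading 1-bit.
double: tangent at (30, 36): λ = (3·30² + 24)/(2·36) ≡ 23/72. 72⁻¹ ≡ 72 (mod 73) since 72·72 = 5184 ≡ 1, so λ ≡ 23·72 ≡ 50.
  x = λ² - 30 - 30 = 2500 - 60 ≡ 31; y = λ·(30 - 31) - 36 ≡ 60. → (31, 60)
add Q: (31, 60) + (30, 36). λ = (36 - 60)/(30 - 31) ≡ 49/72 mod 73. 72⁻¹ ≡ 72 (mod 73), so λ ≡ 24.
  x = λ² - 31 - 30 = 576 - 61 ≡ 4; y = λ·(31 - 4) - 60 ≡ 4. → (4, 4)
double: tangent at (4, 4): λ = (3·4² + 24)/(2·4) ≡ 72/8. 8⁻¹ ≡ 64 (mod 73), so λ ≡ 72·64 ≡ 9.
  x = λ² - 4 - 4 = 81 - 8 ≡ 0; y = λ·(4 - 0) - 4 ≡ 32. → (0, 32)
add Q: (0, 32) + (30, 36). λ = (36 - 32)/(30 - 0) ≡ 4/30 mod 73. 30⁻¹ ≡ 56 (mod 73), so λ ≡ 5.
  x = λ² - 0 - 30 = 25 - 30 ≡ 68; y = λ·(0 - 68) - 32 ≡ 66. → (68, 66)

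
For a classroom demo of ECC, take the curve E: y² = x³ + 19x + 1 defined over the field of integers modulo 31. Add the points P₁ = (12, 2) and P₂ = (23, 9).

(12, 2) + (23, 9). λ = (9 - 2)/(23 - 12) ≡ 7/11 mod 31. 11⁻¹ ≡ 17 (mod 31), so λ ≡ 26.
  x = λ² - 12 - 23 = 676 - 35 ≡ 21; y = λ·(12 - 21) - 2 ≡ 12. → (21, 12)

(21, 12)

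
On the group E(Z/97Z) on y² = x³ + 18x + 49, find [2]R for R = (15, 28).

(61, 9)

tangent at (15, 28): λ = (3·15² + 18)/(2·28) ≡ 14/56. 56⁻¹ ≡ 26 (mod 97), so λ ≡ 14·26 ≡ 73.
  x = λ² - 15 - 15 = 5329 - 30 ≡ 61; y = λ·(15 - 61) - 28 ≡ 9. → (61, 9)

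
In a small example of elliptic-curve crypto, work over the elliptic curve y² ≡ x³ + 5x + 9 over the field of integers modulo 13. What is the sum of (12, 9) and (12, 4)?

O

The two points share x = 12 and their y-coordinates satisfy 9 + 4 ≡ 0 (mod 13), so they are inverses. Their sum is O.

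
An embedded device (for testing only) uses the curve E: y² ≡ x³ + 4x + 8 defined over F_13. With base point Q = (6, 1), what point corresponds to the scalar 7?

Repeated addition: build up to 7Q.
2Q: tangent at (6, 1): λ = (3·6² + 4)/(2·1) ≡ 8/2. 2⁻¹ ≡ 7 (mod 13), so λ ≡ 8·7 ≡ 4.
  x = λ² - 6 - 6 = 16 - 12 ≡ 4; y = λ·(6 - 4) - 1 ≡ 7. → (4, 7)
3Q: (4, 7) + (6, 1). λ = (1 - 7)/(6 - 4) ≡ 7/2 mod 13. 2⁻¹ ≡ 7 (mod 13) since 2·7 = 14 ≡ 1, so λ ≡ 10.
  x = λ² - 4 - 6 = 100 - 10 ≡ 12; y = λ·(4 - 12) - 7 ≡ 4. → (12, 4)
4Q: (12, 4) + (6, 1). λ = (1 - 4)/(6 - 12) ≡ 10/7 mod 13. 7⁻¹ ≡ 2 (mod 13) since 7·2 = 14 ≡ 1, so λ ≡ 7.
  x = λ² - 12 - 6 = 49 - 18 ≡ 5; y = λ·(12 - 5) - 4 ≡ 6. → (5, 6)
5Q: (5, 6) + (6, 1). λ = (1 - 6)/(6 - 5) ≡ 8/1 mod 13. 1⁻¹ ≡ 1 (mod 13), so λ ≡ 8.
  x = λ² - 5 - 6 = 64 - 11 ≡ 1; y = λ·(5 - 1) - 6 ≡ 0. → (1, 0)
6Q: (1, 0) + (6, 1). λ = (1 - 0)/(6 - 1) ≡ 1/5 mod 13. 5⁻¹ ≡ 8 (mod 13) since 5·8 = 40 ≡ 1, so λ ≡ 8.
  x = λ² - 1 - 6 = 64 - 7 ≡ 5; y = λ·(1 - 5) - 0 ≡ 7. → (5, 7)
7Q: (5, 7) + (6, 1). λ = (1 - 7)/(6 - 5) ≡ 7/1 mod 13. 1⁻¹ ≡ 1 (mod 13) since 1·1 = 1 ≡ 1, so λ ≡ 7.
  x = λ² - 5 - 6 = 49 - 11 ≡ 12; y = λ·(5 - 12) - 7 ≡ 9. → (12, 9)

(12, 9)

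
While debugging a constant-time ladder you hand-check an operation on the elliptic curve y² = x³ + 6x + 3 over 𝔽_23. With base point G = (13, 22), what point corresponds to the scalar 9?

(0, 16)

Repeated addition: build up to 9G.
2G: tangent at (13, 22): λ = (3·13² + 6)/(2·22) ≡ 7/21. 21⁻¹ ≡ 11 (mod 23), so λ ≡ 7·11 ≡ 8.
  x = λ² - 13 - 13 = 64 - 26 ≡ 15; y = λ·(13 - 15) - 22 ≡ 8. → (15, 8)
3G: (15, 8) + (13, 22). λ = (22 - 8)/(13 - 15) ≡ 14/21 mod 23. 21⁻¹ ≡ 11 (mod 23), so λ ≡ 16.
  x = λ² - 15 - 13 = 256 - 28 ≡ 21; y = λ·(15 - 21) - 8 ≡ 11. → (21, 11)
4G: (21, 11) + (13, 22). λ = (22 - 11)/(13 - 21) ≡ 11/15 mod 23. 15⁻¹ ≡ 20 (mod 23) since 15·20 = 300 ≡ 1, so λ ≡ 13.
  x = λ² - 21 - 13 = 169 - 34 ≡ 20; y = λ·(21 - 20) - 11 ≡ 2. → (20, 2)
5G: (20, 2) + (13, 22). λ = (22 - 2)/(13 - 20) ≡ 20/16 mod 23. 16⁻¹ ≡ 13 (mod 23), so λ ≡ 7.
  x = λ² - 20 - 13 = 49 - 33 ≡ 16; y = λ·(20 - 16) - 2 ≡ 3. → (16, 3)
6G: (16, 3) + (13, 22). λ = (22 - 3)/(13 - 16) ≡ 19/20 mod 23. 20⁻¹ ≡ 15 (mod 23) since 20·15 = 300 ≡ 1, so λ ≡ 9.
  x = λ² - 16 - 13 = 81 - 29 ≡ 6; y = λ·(16 - 6) - 3 ≡ 18. → (6, 18)
7G: (6, 18) + (13, 22). λ = (22 - 18)/(13 - 6) ≡ 4/7 mod 23. 7⁻¹ ≡ 10 (mod 23) since 7·10 = 70 ≡ 1, so λ ≡ 17.
  x = λ² - 6 - 13 = 289 - 19 ≡ 17; y = λ·(6 - 17) - 18 ≡ 2. → (17, 2)
8G: (17, 2) + (13, 22). λ = (22 - 2)/(13 - 17) ≡ 20/19 mod 23. 19⁻¹ ≡ 17 (mod 23) since 19·17 = 323 ≡ 1, so λ ≡ 18.
  x = λ² - 17 - 13 = 324 - 30 ≡ 18; y = λ·(17 - 18) - 2 ≡ 3. → (18, 3)
9G: (18, 3) + (13, 22). λ = (22 - 3)/(13 - 18) ≡ 19/18 mod 23. 18⁻¹ ≡ 9 (mod 23) since 18·9 = 162 ≡ 1, so λ ≡ 10.
  x = λ² - 18 - 13 = 100 - 31 ≡ 0; y = λ·(18 - 0) - 3 ≡ 16. → (0, 16)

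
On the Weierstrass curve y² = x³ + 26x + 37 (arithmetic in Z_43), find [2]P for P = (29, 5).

tangent at (29, 5): λ = (3·29² + 26)/(2·5) ≡ 12/10. 10⁻¹ ≡ 13 (mod 43), so λ ≡ 12·13 ≡ 27.
  x = λ² - 29 - 29 = 729 - 58 ≡ 26; y = λ·(29 - 26) - 5 ≡ 33. → (26, 33)

(26, 33)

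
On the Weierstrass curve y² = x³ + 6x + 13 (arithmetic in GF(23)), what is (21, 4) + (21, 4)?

tangent at (21, 4): λ = (3·21² + 6)/(2·4) ≡ 18/8. 8⁻¹ ≡ 3 (mod 23), so λ ≡ 18·3 ≡ 8.
  x = λ² - 21 - 21 = 64 - 42 ≡ 22; y = λ·(21 - 22) - 4 ≡ 11. → (22, 11)

(22, 11)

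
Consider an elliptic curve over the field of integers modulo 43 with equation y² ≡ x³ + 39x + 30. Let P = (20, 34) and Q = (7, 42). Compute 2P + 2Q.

First 2P:
Repeated addition: build up to 2P.
2P: tangent at (20, 34): λ = (3·20² + 39)/(2·34) ≡ 35/25. 25⁻¹ ≡ 31 (mod 43), so λ ≡ 35·31 ≡ 10.
  x = λ² - 20 - 20 = 100 - 40 ≡ 17; y = λ·(20 - 17) - 34 ≡ 39. → (17, 39)
2P = (17, 39).
Next 2Q:
Repeated addition: build up to 2Q.
2Q: tangent at (7, 42): λ = (3·7² + 39)/(2·42) ≡ 14/41. 41⁻¹ ≡ 21 (mod 43) since 41·21 = 861 ≡ 1, so λ ≡ 14·21 ≡ 36.
  x = λ² - 7 - 7 = 1296 - 14 ≡ 35; y = λ·(7 - 35) - 42 ≡ 25. → (35, 25)
2Q = (35, 25).
Finally 2P + 2Q:
(17, 39) + (35, 25). λ = (25 - 39)/(35 - 17) ≡ 29/18 mod 43. 18⁻¹ ≡ 12 (mod 43), so λ ≡ 4.
  x = λ² - 17 - 35 = 16 - 52 ≡ 7; y = λ·(17 - 7) - 39 ≡ 1. → (7, 1)

(7, 1)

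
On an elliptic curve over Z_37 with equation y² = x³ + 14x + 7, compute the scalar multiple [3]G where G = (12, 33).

(32, 16)

Repeated addition: build up to 3G.
2G: tangent at (12, 33): λ = (3·12² + 14)/(2·33) ≡ 2/29. 29⁻¹ ≡ 23 (mod 37), so λ ≡ 2·23 ≡ 9.
  x = λ² - 12 - 12 = 81 - 24 ≡ 20; y = λ·(12 - 20) - 33 ≡ 6. → (20, 6)
3G: (20, 6) + (12, 33). λ = (33 - 6)/(12 - 20) ≡ 27/29 mod 37. 29⁻¹ ≡ 23 (mod 37), so λ ≡ 29.
  x = λ² - 20 - 12 = 841 - 32 ≡ 32; y = λ·(20 - 32) - 6 ≡ 16. → (32, 16)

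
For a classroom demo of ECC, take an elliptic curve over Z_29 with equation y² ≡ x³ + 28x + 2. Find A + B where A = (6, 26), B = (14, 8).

(5, 8)

(6, 26) + (14, 8). λ = (8 - 26)/(14 - 6) ≡ 11/8 mod 29. 8⁻¹ ≡ 11 (mod 29), so λ ≡ 5.
  x = λ² - 6 - 14 = 25 - 20 ≡ 5; y = λ·(6 - 5) - 26 ≡ 8. → (5, 8)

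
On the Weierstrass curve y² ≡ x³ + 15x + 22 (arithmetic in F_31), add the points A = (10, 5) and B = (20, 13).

(10, 5) + (20, 13). λ = (13 - 5)/(20 - 10) ≡ 8/10 mod 31. 10⁻¹ ≡ 28 (mod 31), so λ ≡ 7.
  x = λ² - 10 - 20 = 49 - 30 ≡ 19; y = λ·(10 - 19) - 5 ≡ 25. → (19, 25)

(19, 25)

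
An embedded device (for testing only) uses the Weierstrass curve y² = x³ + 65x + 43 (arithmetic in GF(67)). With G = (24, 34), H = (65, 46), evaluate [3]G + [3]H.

First 3G:
Repeated addition: build up to 3G.
2G: tangent at (24, 34): λ = (3·24² + 65)/(2·34) ≡ 51/1. 1⁻¹ ≡ 1 (mod 67), so λ ≡ 51·1 ≡ 51.
  x = λ² - 24 - 24 = 2601 - 48 ≡ 7; y = λ·(24 - 7) - 34 ≡ 29. → (7, 29)
3G: (7, 29) + (24, 34). λ = (34 - 29)/(24 - 7) ≡ 5/17 mod 67. 17⁻¹ ≡ 4 (mod 67), so λ ≡ 20.
  x = λ² - 7 - 24 = 400 - 31 ≡ 34; y = λ·(7 - 34) - 29 ≡ 34. → (34, 34)
3G = (34, 34).
Next 3H:
Repeated addition: build up to 3H.
2H: tangent at (65, 46): λ = (3·65² + 65)/(2·46) ≡ 10/25. 25⁻¹ ≡ 59 (mod 67) since 25·59 = 1475 ≡ 1, so λ ≡ 10·59 ≡ 54.
  x = λ² - 65 - 65 = 2916 - 130 ≡ 39; y = λ·(65 - 39) - 46 ≡ 18. → (39, 18)
3H: (39, 18) + (65, 46). λ = (46 - 18)/(65 - 39) ≡ 28/26 mod 67. 26⁻¹ ≡ 49 (mod 67), so λ ≡ 32.
  x = λ² - 39 - 65 = 1024 - 104 ≡ 49; y = λ·(39 - 49) - 18 ≡ 64. → (49, 64)
3H = (49, 64).
Finally 3G + 3H:
(34, 34) + (49, 64). λ = (64 - 34)/(49 - 34) ≡ 30/15 mod 67. 15⁻¹ ≡ 9 (mod 67), so λ ≡ 2.
  x = λ² - 34 - 49 = 4 - 83 ≡ 55; y = λ·(34 - 55) - 34 ≡ 58. → (55, 58)

(55, 58)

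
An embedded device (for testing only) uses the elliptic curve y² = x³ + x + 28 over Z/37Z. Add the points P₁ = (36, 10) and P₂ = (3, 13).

(36, 10) + (3, 13). λ = (13 - 10)/(3 - 36) ≡ 3/4 mod 37. 4⁻¹ ≡ 28 (mod 37) since 4·28 = 112 ≡ 1, so λ ≡ 10.
  x = λ² - 36 - 3 = 100 - 39 ≡ 24; y = λ·(36 - 24) - 10 ≡ 36. → (24, 36)

(24, 36)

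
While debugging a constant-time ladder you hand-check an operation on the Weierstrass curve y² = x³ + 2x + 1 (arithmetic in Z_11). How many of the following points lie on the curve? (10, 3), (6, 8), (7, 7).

2

(10, 3): 3² ≡ 9, rhs ≡ 9 → on.
(6, 8): 8² ≡ 9, rhs ≡ 9 → on.
(7, 7): 7² ≡ 5, rhs ≡ 6 → off.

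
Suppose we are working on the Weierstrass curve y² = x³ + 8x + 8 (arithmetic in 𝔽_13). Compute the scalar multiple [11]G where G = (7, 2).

Repeated addition: build up to 11G.
2G: tangent at (7, 2): λ = (3·7² + 8)/(2·2) ≡ 12/4. 4⁻¹ ≡ 10 (mod 13), so λ ≡ 12·10 ≡ 3.
  x = λ² - 7 - 7 = 9 - 14 ≡ 8; y = λ·(7 - 8) - 2 ≡ 8. → (8, 8)
3G: (8, 8) + (7, 2). λ = (2 - 8)/(7 - 8) ≡ 7/12 mod 13. 12⁻¹ ≡ 12 (mod 13) since 12·12 = 144 ≡ 1, so λ ≡ 6.
  x = λ² - 8 - 7 = 36 - 15 ≡ 8; y = λ·(8 - 8) - 8 ≡ 5. → (8, 5)
4G: (8, 5) + (7, 2). λ = (2 - 5)/(7 - 8) ≡ 10/12 mod 13. 12⁻¹ ≡ 12 (mod 13) since 12·12 = 144 ≡ 1, so λ ≡ 3.
  x = λ² - 8 - 7 = 9 - 15 ≡ 7; y = λ·(8 - 7) - 5 ≡ 11. → (7, 11)
5G: (7, 11) + (7, 2): same x and y₁ ≡ -y₂, so the sum is O.
6G: O + (7, 2) = (7, 2) (identity).
7G: tangent at (7, 2): λ = (3·7² + 8)/(2·2) ≡ 12/4. 4⁻¹ ≡ 10 (mod 13), so λ ≡ 12·10 ≡ 3.
  x = λ² - 7 - 7 = 9 - 14 ≡ 8; y = λ·(7 - 8) - 2 ≡ 8. → (8, 8)
8G: (8, 8) + (7, 2). λ = (2 - 8)/(7 - 8) ≡ 7/12 mod 13. 12⁻¹ ≡ 12 (mod 13) since 12·12 = 144 ≡ 1, so λ ≡ 6.
  x = λ² - 8 - 7 = 36 - 15 ≡ 8; y = λ·(8 - 8) - 8 ≡ 5. → (8, 5)
9G: (8, 5) + (7, 2). λ = (2 - 5)/(7 - 8) ≡ 10/12 mod 13. 12⁻¹ ≡ 12 (mod 13) since 12·12 = 144 ≡ 1, so λ ≡ 3.
  x = λ² - 8 - 7 = 9 - 15 ≡ 7; y = λ·(8 - 7) - 5 ≡ 11. → (7, 11)
10G: (7, 11) + (7, 2): same x and y₁ ≡ -y₂, so the sum is O.
11G: O + (7, 2) = (7, 2) (identity).

(7, 2)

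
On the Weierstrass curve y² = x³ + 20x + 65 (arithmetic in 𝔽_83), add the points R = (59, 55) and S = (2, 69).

(66, 37)

(59, 55) + (2, 69). λ = (69 - 55)/(2 - 59) ≡ 14/26 mod 83. 26⁻¹ ≡ 16 (mod 83), so λ ≡ 58.
  x = λ² - 59 - 2 = 3364 - 61 ≡ 66; y = λ·(59 - 66) - 55 ≡ 37. → (66, 37)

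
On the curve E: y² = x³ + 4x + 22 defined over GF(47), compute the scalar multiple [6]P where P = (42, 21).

(11, 38)

Double-and-add on 6 = (110)₂. Start with P = (42, 21) for the leading 1-bit.
double: tangent at (42, 21): λ = (3·42² + 4)/(2·21) ≡ 32/42. 42⁻¹ ≡ 28 (mod 47), so λ ≡ 32·28 ≡ 3.
  x = λ² - 42 - 42 = 9 - 84 ≡ 19; y = λ·(42 - 19) - 21 ≡ 1. → (19, 1)
add P: (19, 1) + (42, 21). λ = (21 - 1)/(42 - 19) ≡ 20/23 mod 47. 23⁻¹ ≡ 45 (mod 47) since 23·45 = 1035 ≡ 1, so λ ≡ 7.
  x = λ² - 19 - 42 = 49 - 61 ≡ 35; y = λ·(19 - 35) - 1 ≡ 28. → (35, 28)
double: tangent at (35, 28): λ = (3·35² + 4)/(2·28) ≡ 13/9. 9⁻¹ ≡ 21 (mod 47), so λ ≡ 13·21 ≡ 38.
  x = λ² - 35 - 35 = 1444 - 70 ≡ 11; y = λ·(35 - 11) - 28 ≡ 38. → (11, 38)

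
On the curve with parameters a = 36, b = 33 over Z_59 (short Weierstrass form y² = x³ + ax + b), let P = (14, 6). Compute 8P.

Double-and-add on 8 = (1000)₂. Start with P = (14, 6) for the leading 1-bit.
double: tangent at (14, 6): λ = (3·14² + 36)/(2·6) ≡ 34/12. 12⁻¹ ≡ 5 (mod 59) since 12·5 = 60 ≡ 1, so λ ≡ 34·5 ≡ 52.
  x = λ² - 14 - 14 = 2704 - 28 ≡ 21; y = λ·(14 - 21) - 6 ≡ 43. → (21, 43)
double: tangent at (21, 43): λ = (3·21² + 36)/(2·43) ≡ 2/27. 27⁻¹ ≡ 35 (mod 59), so λ ≡ 2·35 ≡ 11.
  x = λ² - 21 - 21 = 121 - 42 ≡ 20; y = λ·(21 - 20) - 43 ≡ 27. → (20, 27)
double: tangent at (20, 27): λ = (3·20² + 36)/(2·27) ≡ 56/54. 54⁻¹ ≡ 47 (mod 59), so λ ≡ 56·47 ≡ 36.
  x = λ² - 20 - 20 = 1296 - 40 ≡ 17; y = λ·(20 - 17) - 27 ≡ 22. → (17, 22)

(17, 22)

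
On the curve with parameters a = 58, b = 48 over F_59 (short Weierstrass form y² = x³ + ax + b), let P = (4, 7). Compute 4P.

Double-and-add on 4 = (100)₂. Start with P = (4, 7) for the leading 1-bit.
double: tangent at (4, 7): λ = (3·4² + 58)/(2·7) ≡ 47/14. 14⁻¹ ≡ 38 (mod 59), so λ ≡ 47·38 ≡ 16.
  x = λ² - 4 - 4 = 256 - 8 ≡ 12; y = λ·(4 - 12) - 7 ≡ 42. → (12, 42)
double: tangent at (12, 42): λ = (3·12² + 58)/(2·42) ≡ 18/25. 25⁻¹ ≡ 26 (mod 59), so λ ≡ 18·26 ≡ 55.
  x = λ² - 12 - 12 = 3025 - 24 ≡ 51; y = λ·(12 - 51) - 42 ≡ 55. → (51, 55)

(51, 55)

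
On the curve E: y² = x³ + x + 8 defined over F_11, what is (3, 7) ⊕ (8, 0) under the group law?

(9, 8)

(3, 7) + (8, 0). λ = (0 - 7)/(8 - 3) ≡ 4/5 mod 11. 5⁻¹ ≡ 9 (mod 11) since 5·9 = 45 ≡ 1, so λ ≡ 3.
  x = λ² - 3 - 8 = 9 - 11 ≡ 9; y = λ·(3 - 9) - 7 ≡ 8. → (9, 8)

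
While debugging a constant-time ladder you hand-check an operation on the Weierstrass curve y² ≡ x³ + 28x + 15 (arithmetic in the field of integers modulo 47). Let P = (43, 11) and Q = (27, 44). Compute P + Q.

(43, 11) + (27, 44). λ = (44 - 11)/(27 - 43) ≡ 33/31 mod 47. 31⁻¹ ≡ 44 (mod 47), so λ ≡ 42.
  x = λ² - 43 - 27 = 1764 - 70 ≡ 2; y = λ·(43 - 2) - 11 ≡ 19. → (2, 19)

(2, 19)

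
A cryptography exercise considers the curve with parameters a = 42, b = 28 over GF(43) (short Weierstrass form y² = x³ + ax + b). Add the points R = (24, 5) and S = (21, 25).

(9, 24)

(24, 5) + (21, 25). λ = (25 - 5)/(21 - 24) ≡ 20/40 mod 43. 40⁻¹ ≡ 14 (mod 43), so λ ≡ 22.
  x = λ² - 24 - 21 = 484 - 45 ≡ 9; y = λ·(24 - 9) - 5 ≡ 24. → (9, 24)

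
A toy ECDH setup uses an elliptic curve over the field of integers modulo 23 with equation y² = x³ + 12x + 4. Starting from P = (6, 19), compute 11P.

Double-and-add on 11 = (1011)₂. Start with P = (6, 19) for the leading 1-bit.
double: tangent at (6, 19): λ = (3·6² + 12)/(2·19) ≡ 5/15. 15⁻¹ ≡ 20 (mod 23), so λ ≡ 5·20 ≡ 8.
  x = λ² - 6 - 6 = 64 - 12 ≡ 6; y = λ·(6 - 6) - 19 ≡ 4. → (6, 4)
double: tangent at (6, 4): λ = (3·6² + 12)/(2·4) ≡ 5/8. 8⁻¹ ≡ 3 (mod 23), so λ ≡ 5·3 ≡ 15.
  x = λ² - 6 - 6 = 225 - 12 ≡ 6; y = λ·(6 - 6) - 4 ≡ 19. → (6, 19)
add P: tangent at (6, 19): λ = (3·6² + 12)/(2·19) ≡ 5/15. 15⁻¹ ≡ 20 (mod 23) since 15·20 = 300 ≡ 1, so λ ≡ 5·20 ≡ 8.
  x = λ² - 6 - 6 = 64 - 12 ≡ 6; y = λ·(6 - 6) - 19 ≡ 4. → (6, 4)
double: tangent at (6, 4): λ = (3·6² + 12)/(2·4) ≡ 5/8. 8⁻¹ ≡ 3 (mod 23) since 8·3 = 24 ≡ 1, so λ ≡ 5·3 ≡ 15.
  x = λ² - 6 - 6 = 225 - 12 ≡ 6; y = λ·(6 - 6) - 4 ≡ 19. → (6, 19)
add P: tangent at (6, 19): λ = (3·6² + 12)/(2·19) ≡ 5/15. 15⁻¹ ≡ 20 (mod 23) since 15·20 = 300 ≡ 1, so λ ≡ 5·20 ≡ 8.
  x = λ² - 6 - 6 = 64 - 12 ≡ 6; y = λ·(6 - 6) - 19 ≡ 4. → (6, 4)

(6, 4)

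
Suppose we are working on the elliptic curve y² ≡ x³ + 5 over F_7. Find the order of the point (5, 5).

2P: tangent at (5, 5): λ = (3·5² + 0)/(2·5) ≡ 5/3. 3⁻¹ ≡ 5 (mod 7) since 3·5 = 15 ≡ 1, so λ ≡ 5·5 ≡ 4.
  x = λ² - 5 - 5 = 16 - 10 ≡ 6; y = λ·(5 - 6) - 5 ≡ 5. → (6, 5)
3P: (6, 5) + (5, 5). λ = (5 - 5)/(5 - 6) ≡ 0/6 mod 7. 6⁻¹ ≡ 6 (mod 7), so λ ≡ 0.
  x = λ² - 6 - 5 = 0 - 11 ≡ 3; y = λ·(6 - 3) - 5 ≡ 2. → (3, 2)
4P: (3, 2) + (5, 5). λ = (5 - 2)/(5 - 3) ≡ 3/2 mod 7. 2⁻¹ ≡ 4 (mod 7), so λ ≡ 5.
  x = λ² - 3 - 5 = 25 - 8 ≡ 3; y = λ·(3 - 3) - 2 ≡ 5. → (3, 5)
5P: (3, 5) + (5, 5). λ = (5 - 5)/(5 - 3) ≡ 0/2 mod 7. 2⁻¹ ≡ 4 (mod 7), so λ ≡ 0.
  x = λ² - 3 - 5 = 0 - 8 ≡ 6; y = λ·(3 - 6) - 5 ≡ 2. → (6, 2)
6P: (6, 2) + (5, 5). λ = (5 - 2)/(5 - 6) ≡ 3/6 mod 7. 6⁻¹ ≡ 6 (mod 7), so λ ≡ 4.
  x = λ² - 6 - 5 = 16 - 11 ≡ 5; y = λ·(6 - 5) - 2 ≡ 2. → (5, 2)
7P: (5, 2) + (5, 5): same x and y₁ ≡ -y₂, so the sum is 𝒪.
7P = 𝒪, so the order is 7.

7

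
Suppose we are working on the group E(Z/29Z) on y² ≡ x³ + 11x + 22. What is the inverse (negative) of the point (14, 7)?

-(14, 7) = (14, -7 mod 29) = (14, 22).

(14, 22)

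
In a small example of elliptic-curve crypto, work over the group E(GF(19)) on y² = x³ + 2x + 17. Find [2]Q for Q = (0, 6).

tangent at (0, 6): λ = (3·0² + 2)/(2·6) ≡ 2/12. 12⁻¹ ≡ 8 (mod 19), so λ ≡ 2·8 ≡ 16.
  x = λ² - 0 - 0 = 256 - 0 ≡ 9; y = λ·(0 - 9) - 6 ≡ 2. → (9, 2)

(9, 2)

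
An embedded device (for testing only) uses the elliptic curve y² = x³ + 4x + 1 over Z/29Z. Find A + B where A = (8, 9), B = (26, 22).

(8, 9) + (26, 22). λ = (22 - 9)/(26 - 8) ≡ 13/18 mod 29. 18⁻¹ ≡ 21 (mod 29), so λ ≡ 12.
  x = λ² - 8 - 26 = 144 - 34 ≡ 23; y = λ·(8 - 23) - 9 ≡ 14. → (23, 14)

(23, 14)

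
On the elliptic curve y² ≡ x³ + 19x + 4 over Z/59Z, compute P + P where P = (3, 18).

(57, 31)

tangent at (3, 18): λ = (3·3² + 19)/(2·18) ≡ 46/36. 36⁻¹ ≡ 41 (mod 59) since 36·41 = 1476 ≡ 1, so λ ≡ 46·41 ≡ 57.
  x = λ² - 3 - 3 = 3249 - 6 ≡ 57; y = λ·(3 - 57) - 18 ≡ 31. → (57, 31)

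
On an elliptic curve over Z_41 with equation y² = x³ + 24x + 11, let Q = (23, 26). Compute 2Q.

(5, 16)

tangent at (23, 26): λ = (3·23² + 24)/(2·26) ≡ 12/11. 11⁻¹ ≡ 15 (mod 41), so λ ≡ 12·15 ≡ 16.
  x = λ² - 23 - 23 = 256 - 46 ≡ 5; y = λ·(23 - 5) - 26 ≡ 16. → (5, 16)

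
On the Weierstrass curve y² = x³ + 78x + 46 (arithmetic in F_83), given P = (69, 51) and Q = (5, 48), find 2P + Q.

(59, 28)

First 2P:
Repeated addition: build up to 2P.
2P: tangent at (69, 51): λ = (3·69² + 78)/(2·51) ≡ 2/19. 19⁻¹ ≡ 35 (mod 83), so λ ≡ 2·35 ≡ 70.
  x = λ² - 69 - 69 = 4900 - 138 ≡ 31; y = λ·(69 - 31) - 51 ≡ 36. → (31, 36)
2P = (31, 36).
Finally 2P + Q:
(31, 36) + (5, 48). λ = (48 - 36)/(5 - 31) ≡ 12/57 mod 83. 57⁻¹ ≡ 67 (mod 83) since 57·67 = 3819 ≡ 1, so λ ≡ 57.
  x = λ² - 31 - 5 = 3249 - 36 ≡ 59; y = λ·(31 - 59) - 36 ≡ 28. → (59, 28)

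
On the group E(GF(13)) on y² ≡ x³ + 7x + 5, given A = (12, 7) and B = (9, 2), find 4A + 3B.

(6, 9)

First 4A:
Double-and-add on 4 = (100)₂. Start with A = (12, 7) for the leading 1-bit.
double: tangent at (12, 7): λ = (3·12² + 7)/(2·7) ≡ 10/1. 1⁻¹ ≡ 1 (mod 13) since 1·1 = 1 ≡ 1, so λ ≡ 10·1 ≡ 10.
  x = λ² - 12 - 12 = 100 - 24 ≡ 11; y = λ·(12 - 11) - 7 ≡ 3. → (11, 3)
double: tangent at (11, 3): λ = (3·11² + 7)/(2·3) ≡ 6/6. 6⁻¹ ≡ 11 (mod 13), so λ ≡ 6·11 ≡ 1.
  x = λ² - 11 - 11 = 1 - 22 ≡ 5; y = λ·(11 - 5) - 3 ≡ 3. → (5, 3)
4A = (5, 3).
Next 3B:
Repeated addition: build up to 3B.
2B: tangent at (9, 2): λ = (3·9² + 7)/(2·2) ≡ 3/4. 4⁻¹ ≡ 10 (mod 13), so λ ≡ 3·10 ≡ 4.
  x = λ² - 9 - 9 = 16 - 18 ≡ 11; y = λ·(9 - 11) - 2 ≡ 3. → (11, 3)
3B: (11, 3) + (9, 2). λ = (2 - 3)/(9 - 11) ≡ 12/11 mod 13. 11⁻¹ ≡ 6 (mod 13) since 11·6 = 66 ≡ 1, so λ ≡ 7.
  x = λ² - 11 - 9 = 49 - 20 ≡ 3; y = λ·(11 - 3) - 3 ≡ 1. → (3, 1)
3B = (3, 1).
Finally 4A + 3B:
(5, 3) + (3, 1). λ = (1 - 3)/(3 - 5) ≡ 11/11 mod 13. 11⁻¹ ≡ 6 (mod 13), so λ ≡ 1.
  x = λ² - 5 - 3 = 1 - 8 ≡ 6; y = λ·(5 - 6) - 3 ≡ 9. → (6, 9)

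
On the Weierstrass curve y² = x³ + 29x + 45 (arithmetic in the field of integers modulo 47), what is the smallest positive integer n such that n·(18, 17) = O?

2P: tangent at (18, 17): λ = (3·18² + 29)/(2·17) ≡ 14/34. 34⁻¹ ≡ 18 (mod 47), so λ ≡ 14·18 ≡ 17.
  x = λ² - 18 - 18 = 289 - 36 ≡ 18; y = λ·(18 - 18) - 17 ≡ 30. → (18, 30)
3P: (18, 30) + (18, 17): same x and y₁ ≡ -y₂, so the sum is O.
3P = O, so the order is 3.

3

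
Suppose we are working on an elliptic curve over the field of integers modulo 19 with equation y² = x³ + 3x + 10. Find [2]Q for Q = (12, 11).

tangent at (12, 11): λ = (3·12² + 3)/(2·11) ≡ 17/3. 3⁻¹ ≡ 13 (mod 19), so λ ≡ 17·13 ≡ 12.
  x = λ² - 12 - 12 = 144 - 24 ≡ 6; y = λ·(12 - 6) - 11 ≡ 4. → (6, 4)

(6, 4)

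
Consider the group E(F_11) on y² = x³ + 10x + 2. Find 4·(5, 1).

Write P = (5, 1).
Double-and-add on 4 = (100)₂. Start with P = (5, 1) for the leading 1-bit.
double: tangent at (5, 1): λ = (3·5² + 10)/(2·1) ≡ 8/2. 2⁻¹ ≡ 6 (mod 11) since 2·6 = 12 ≡ 1, so λ ≡ 8·6 ≡ 4.
  x = λ² - 5 - 5 = 16 - 10 ≡ 6; y = λ·(5 - 6) - 1 ≡ 6. → (6, 6)
double: tangent at (6, 6): λ = (3·6² + 10)/(2·6) ≡ 8/1. 1⁻¹ ≡ 1 (mod 11) since 1·1 = 1 ≡ 1, so λ ≡ 8·1 ≡ 8.
  x = λ² - 6 - 6 = 64 - 12 ≡ 8; y = λ·(6 - 8) - 6 ≡ 0. → (8, 0)

(8, 0)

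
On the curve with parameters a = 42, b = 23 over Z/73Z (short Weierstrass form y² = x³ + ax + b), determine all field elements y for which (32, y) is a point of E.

none

x³ + 42x + 23 = 34135 ≡ 44 (mod 73).
44 is a non-residue mod 73; no y exists.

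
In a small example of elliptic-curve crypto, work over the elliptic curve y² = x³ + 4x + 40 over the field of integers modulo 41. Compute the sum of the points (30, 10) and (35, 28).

(30, 10) + (35, 28). λ = (28 - 10)/(35 - 30) ≡ 18/5 mod 41. 5⁻¹ ≡ 33 (mod 41), so λ ≡ 20.
  x = λ² - 30 - 35 = 400 - 65 ≡ 7; y = λ·(30 - 7) - 10 ≡ 40. → (7, 40)

(7, 40)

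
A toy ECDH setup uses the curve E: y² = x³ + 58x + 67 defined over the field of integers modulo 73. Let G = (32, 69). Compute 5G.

Double-and-add on 5 = (101)₂. Start with G = (32, 69) for the leading 1-bit.
double: tangent at (32, 69): λ = (3·32² + 58)/(2·69) ≡ 64/65. 65⁻¹ ≡ 9 (mod 73), so λ ≡ 64·9 ≡ 65.
  x = λ² - 32 - 32 = 4225 - 64 ≡ 0; y = λ·(32 - 0) - 69 ≡ 40. → (0, 40)
double: tangent at (0, 40): λ = (3·0² + 58)/(2·40) ≡ 58/7. 7⁻¹ ≡ 21 (mod 73), so λ ≡ 58·21 ≡ 50.
  x = λ² - 0 - 0 = 2500 - 0 ≡ 18; y = λ·(0 - 18) - 40 ≡ 9. → (18, 9)
add G: (18, 9) + (32, 69). λ = (69 - 9)/(32 - 18) ≡ 60/14 mod 73. 14⁻¹ ≡ 47 (mod 73), so λ ≡ 46.
  x = λ² - 18 - 32 = 2116 - 50 ≡ 22; y = λ·(18 - 22) - 9 ≡ 26. → (22, 26)

(22, 26)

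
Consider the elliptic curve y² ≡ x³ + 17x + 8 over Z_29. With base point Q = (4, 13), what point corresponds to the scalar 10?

Double-and-add on 10 = (1010)₂. Start with Q = (4, 13) for the leading 1-bit.
double: tangent at (4, 13): λ = (3·4² + 17)/(2·13) ≡ 7/26. 26⁻¹ ≡ 19 (mod 29) since 26·19 = 494 ≡ 1, so λ ≡ 7·19 ≡ 17.
  x = λ² - 4 - 4 = 289 - 8 ≡ 20; y = λ·(4 - 20) - 13 ≡ 5. → (20, 5)
double: tangent at (20, 5): λ = (3·20² + 17)/(2·5) ≡ 28/10. 10⁻¹ ≡ 3 (mod 29) since 10·3 = 30 ≡ 1, so λ ≡ 28·3 ≡ 26.
  x = λ² - 20 - 20 = 676 - 40 ≡ 27; y = λ·(20 - 27) - 5 ≡ 16. → (27, 16)
add Q: (27, 16) + (4, 13). λ = (13 - 16)/(4 - 27) ≡ 26/6 mod 29. 6⁻¹ ≡ 5 (mod 29) since 6·5 = 30 ≡ 1, so λ ≡ 14.
  x = λ² - 27 - 4 = 196 - 31 ≡ 20; y = λ·(27 - 20) - 16 ≡ 24. → (20, 24)
double: tangent at (20, 24): λ = (3·20² + 17)/(2·24) ≡ 28/19. 19⁻¹ ≡ 26 (mod 29) since 19·26 = 494 ≡ 1, so λ ≡ 28·26 ≡ 3.
  x = λ² - 20 - 20 = 9 - 40 ≡ 27; y = λ·(20 - 27) - 24 ≡ 13. → (27, 13)

(27, 13)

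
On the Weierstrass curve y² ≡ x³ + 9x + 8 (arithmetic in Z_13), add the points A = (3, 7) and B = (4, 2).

(3, 7) + (4, 2). λ = (2 - 7)/(4 - 3) ≡ 8/1 mod 13. 1⁻¹ ≡ 1 (mod 13), so λ ≡ 8.
  x = λ² - 3 - 4 = 64 - 7 ≡ 5; y = λ·(3 - 5) - 7 ≡ 3. → (5, 3)

(5, 3)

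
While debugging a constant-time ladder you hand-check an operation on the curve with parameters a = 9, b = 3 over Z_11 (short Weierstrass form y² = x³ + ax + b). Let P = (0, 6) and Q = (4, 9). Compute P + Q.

(0, 6) + (4, 9). λ = (9 - 6)/(4 - 0) ≡ 3/4 mod 11. 4⁻¹ ≡ 3 (mod 11) since 4·3 = 12 ≡ 1, so λ ≡ 9.
  x = λ² - 0 - 4 = 81 - 4 ≡ 0; y = λ·(0 - 0) - 6 ≡ 5. → (0, 5)

(0, 5)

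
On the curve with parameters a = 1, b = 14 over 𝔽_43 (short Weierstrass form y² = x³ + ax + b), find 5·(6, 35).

Write P = (6, 35).
Double-and-add on 5 = (101)₂. Start with P = (6, 35) for the leading 1-bit.
double: tangent at (6, 35): λ = (3·6² + 1)/(2·35) ≡ 23/27. 27⁻¹ ≡ 8 (mod 43) since 27·8 = 216 ≡ 1, so λ ≡ 23·8 ≡ 12.
  x = λ² - 6 - 6 = 144 - 12 ≡ 3; y = λ·(6 - 3) - 35 ≡ 1. → (3, 1)
double: tangent at (3, 1): λ = (3·3² + 1)/(2·1) ≡ 28/2. 2⁻¹ ≡ 22 (mod 43), so λ ≡ 28·22 ≡ 14.
  x = λ² - 3 - 3 = 196 - 6 ≡ 18; y = λ·(3 - 18) - 1 ≡ 4. → (18, 4)
add P: (18, 4) + (6, 35). λ = (35 - 4)/(6 - 18) ≡ 31/31 mod 43. 31⁻¹ ≡ 25 (mod 43), so λ ≡ 1.
  x = λ² - 18 - 6 = 1 - 24 ≡ 20; y = λ·(18 - 20) - 4 ≡ 37. → (20, 37)

(20, 37)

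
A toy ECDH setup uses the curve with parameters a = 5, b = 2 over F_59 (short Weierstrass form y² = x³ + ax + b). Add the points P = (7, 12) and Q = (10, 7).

(12, 16)

(7, 12) + (10, 7). λ = (7 - 12)/(10 - 7) ≡ 54/3 mod 59. 3⁻¹ ≡ 20 (mod 59), so λ ≡ 18.
  x = λ² - 7 - 10 = 324 - 17 ≡ 12; y = λ·(7 - 12) - 12 ≡ 16. → (12, 16)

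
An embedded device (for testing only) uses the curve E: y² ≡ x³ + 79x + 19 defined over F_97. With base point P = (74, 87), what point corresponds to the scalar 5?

(24, 5)

Repeated addition: build up to 5P.
2P: tangent at (74, 87): λ = (3·74² + 79)/(2·87) ≡ 17/77. 77⁻¹ ≡ 63 (mod 97), so λ ≡ 17·63 ≡ 4.
  x = λ² - 74 - 74 = 16 - 148 ≡ 62; y = λ·(74 - 62) - 87 ≡ 58. → (62, 58)
3P: (62, 58) + (74, 87). λ = (87 - 58)/(74 - 62) ≡ 29/12 mod 97. 12⁻¹ ≡ 89 (mod 97), so λ ≡ 59.
  x = λ² - 62 - 74 = 3481 - 136 ≡ 47; y = λ·(62 - 47) - 58 ≡ 51. → (47, 51)
4P: (47, 51) + (74, 87). λ = (87 - 51)/(74 - 47) ≡ 36/27 mod 97. 27⁻¹ ≡ 18 (mod 97), so λ ≡ 66.
  x = λ² - 47 - 74 = 4356 - 121 ≡ 64; y = λ·(47 - 64) - 51 ≡ 88. → (64, 88)
5P: (64, 88) + (74, 87). λ = (87 - 88)/(74 - 64) ≡ 96/10 mod 97. 10⁻¹ ≡ 68 (mod 97), so λ ≡ 29.
  x = λ² - 64 - 74 = 841 - 138 ≡ 24; y = λ·(64 - 24) - 88 ≡ 5. → (24, 5)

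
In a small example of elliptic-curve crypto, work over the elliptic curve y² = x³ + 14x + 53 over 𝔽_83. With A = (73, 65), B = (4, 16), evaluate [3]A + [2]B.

(19, 66)

First 3A:
Repeated addition: build up to 3A.
2A: tangent at (73, 65): λ = (3·73² + 14)/(2·65) ≡ 65/47. 47⁻¹ ≡ 53 (mod 83), so λ ≡ 65·53 ≡ 42.
  x = λ² - 73 - 73 = 1764 - 146 ≡ 41; y = λ·(73 - 41) - 65 ≡ 34. → (41, 34)
3A: (41, 34) + (73, 65). λ = (65 - 34)/(73 - 41) ≡ 31/32 mod 83. 32⁻¹ ≡ 13 (mod 83), so λ ≡ 71.
  x = λ² - 41 - 73 = 5041 - 114 ≡ 30; y = λ·(41 - 30) - 34 ≡ 0. → (30, 0)
3A = (30, 0).
Next 2B:
Repeated addition: build up to 2B.
2B: tangent at (4, 16): λ = (3·4² + 14)/(2·16) ≡ 62/32. 32⁻¹ ≡ 13 (mod 83), so λ ≡ 62·13 ≡ 59.
  x = λ² - 4 - 4 = 3481 - 8 ≡ 70; y = λ·(4 - 70) - 16 ≡ 74. → (70, 74)
2B = (70, 74).
Finally 3A + 2B:
(30, 0) + (70, 74). λ = (74 - 0)/(70 - 30) ≡ 74/40 mod 83. 40⁻¹ ≡ 27 (mod 83), so λ ≡ 6.
  x = λ² - 30 - 70 = 36 - 100 ≡ 19; y = λ·(30 - 19) - 0 ≡ 66. → (19, 66)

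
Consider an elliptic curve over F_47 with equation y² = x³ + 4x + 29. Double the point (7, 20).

(36, 8)

tangent at (7, 20): λ = (3·7² + 4)/(2·20) ≡ 10/40. 40⁻¹ ≡ 20 (mod 47), so λ ≡ 10·20 ≡ 12.
  x = λ² - 7 - 7 = 144 - 14 ≡ 36; y = λ·(7 - 36) - 20 ≡ 8. → (36, 8)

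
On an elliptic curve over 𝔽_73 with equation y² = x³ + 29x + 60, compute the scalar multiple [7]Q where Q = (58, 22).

(51, 69)

Double-and-add on 7 = (111)₂. Start with Q = (58, 22) for the leading 1-bit.
double: tangent at (58, 22): λ = (3·58² + 29)/(2·22) ≡ 47/44. 44⁻¹ ≡ 5 (mod 73), so λ ≡ 47·5 ≡ 16.
  x = λ² - 58 - 58 = 256 - 116 ≡ 67; y = λ·(58 - 67) - 22 ≡ 53. → (67, 53)
add Q: (67, 53) + (58, 22). λ = (22 - 53)/(58 - 67) ≡ 42/64 mod 73. 64⁻¹ ≡ 8 (mod 73), so λ ≡ 44.
  x = λ² - 67 - 58 = 1936 - 125 ≡ 59; y = λ·(67 - 59) - 53 ≡ 7. → (59, 7)
double: tangent at (59, 7): λ = (3·59² + 29)/(2·7) ≡ 33/14. 14⁻¹ ≡ 47 (mod 73), so λ ≡ 33·47 ≡ 18.
  x = λ² - 59 - 59 = 324 - 118 ≡ 60; y = λ·(59 - 60) - 7 ≡ 48. → (60, 48)
add Q: (60, 48) + (58, 22). λ = (22 - 48)/(58 - 60) ≡ 47/71 mod 73. 71⁻¹ ≡ 36 (mod 73), so λ ≡ 13.
  x = λ² - 60 - 58 = 169 - 118 ≡ 51; y = λ·(60 - 51) - 48 ≡ 69. → (51, 69)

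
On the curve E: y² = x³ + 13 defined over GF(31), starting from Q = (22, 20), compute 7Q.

Repeated addition: build up to 7Q.
2Q: tangent at (22, 20): λ = (3·22² + 0)/(2·20) ≡ 26/9. 9⁻¹ ≡ 7 (mod 31), so λ ≡ 26·7 ≡ 27.
  x = λ² - 22 - 22 = 729 - 44 ≡ 3; y = λ·(22 - 3) - 20 ≡ 28. → (3, 28)
3Q: (3, 28) + (22, 20). λ = (20 - 28)/(22 - 3) ≡ 23/19 mod 31. 19⁻¹ ≡ 18 (mod 31) since 19·18 = 342 ≡ 1, so λ ≡ 11.
  x = λ² - 3 - 22 = 121 - 25 ≡ 3; y = λ·(3 - 3) - 28 ≡ 3. → (3, 3)
4Q: (3, 3) + (22, 20). λ = (20 - 3)/(22 - 3) ≡ 17/19 mod 31. 19⁻¹ ≡ 18 (mod 31) since 19·18 = 342 ≡ 1, so λ ≡ 27.
  x = λ² - 3 - 22 = 729 - 25 ≡ 22; y = λ·(3 - 22) - 3 ≡ 11. → (22, 11)
5Q: (22, 11) + (22, 20): same x and y₁ ≡ -y₂, so the sum is the point at infinity.
6Q: the point at infinity + (22, 20) = (22, 20) (identity).
7Q: tangent at (22, 20): λ = (3·22² + 0)/(2·20) ≡ 26/9. 9⁻¹ ≡ 7 (mod 31), so λ ≡ 26·7 ≡ 27.
  x = λ² - 22 - 22 = 729 - 44 ≡ 3; y = λ·(22 - 3) - 20 ≡ 28. → (3, 28)

(3, 28)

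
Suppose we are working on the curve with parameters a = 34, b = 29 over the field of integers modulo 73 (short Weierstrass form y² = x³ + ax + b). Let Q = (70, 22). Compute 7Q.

(70, 51)

Double-and-add on 7 = (111)₂. Start with Q = (70, 22) for the leading 1-bit.
double: tangent at (70, 22): λ = (3·70² + 34)/(2·22) ≡ 61/44. 44⁻¹ ≡ 5 (mod 73), so λ ≡ 61·5 ≡ 13.
  x = λ² - 70 - 70 = 169 - 140 ≡ 29; y = λ·(70 - 29) - 22 ≡ 0. → (29, 0)
add Q: (29, 0) + (70, 22). λ = (22 - 0)/(70 - 29) ≡ 22/41 mod 73. 41⁻¹ ≡ 57 (mod 73), so λ ≡ 13.
  x = λ² - 29 - 70 = 169 - 99 ≡ 70; y = λ·(29 - 70) - 0 ≡ 51. → (70, 51)
double: tangent at (70, 51): λ = (3·70² + 34)/(2·51) ≡ 61/29. 29⁻¹ ≡ 68 (mod 73), so λ ≡ 61·68 ≡ 60.
  x = λ² - 70 - 70 = 3600 - 140 ≡ 29; y = λ·(70 - 29) - 51 ≡ 0. → (29, 0)
add Q: (29, 0) + (70, 22). λ = (22 - 0)/(70 - 29) ≡ 22/41 mod 73. 41⁻¹ ≡ 57 (mod 73), so λ ≡ 13.
  x = λ² - 29 - 70 = 169 - 99 ≡ 70; y = λ·(29 - 70) - 0 ≡ 51. → (70, 51)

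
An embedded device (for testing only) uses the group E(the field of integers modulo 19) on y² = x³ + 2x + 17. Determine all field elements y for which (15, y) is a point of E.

none

x³ + 2x + 17 = 3422 ≡ 2 (mod 19).
2 is a non-residue mod 19; no y exists.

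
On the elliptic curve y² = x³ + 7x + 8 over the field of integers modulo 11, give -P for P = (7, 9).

(7, 2)

-(7, 9) = (7, -9 mod 11) = (7, 2).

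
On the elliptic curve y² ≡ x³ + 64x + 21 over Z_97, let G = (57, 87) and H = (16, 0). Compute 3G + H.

First 3G:
Repeated addition: build up to 3G.
2G: tangent at (57, 87): λ = (3·57² + 64)/(2·87) ≡ 14/77. 77⁻¹ ≡ 63 (mod 97), so λ ≡ 14·63 ≡ 9.
  x = λ² - 57 - 57 = 81 - 114 ≡ 64; y = λ·(57 - 64) - 87 ≡ 44. → (64, 44)
3G: (64, 44) + (57, 87). λ = (87 - 44)/(57 - 64) ≡ 43/90 mod 97. 90⁻¹ ≡ 83 (mod 97), so λ ≡ 77.
  x = λ² - 64 - 57 = 5929 - 121 ≡ 85; y = λ·(64 - 85) - 44 ≡ 85. → (85, 85)
3G = (85, 85).
Finally 3G + H:
(85, 85) + (16, 0). λ = (0 - 85)/(16 - 85) ≡ 12/28 mod 97. 28⁻¹ ≡ 52 (mod 97), so λ ≡ 42.
  x = λ² - 85 - 16 = 1764 - 101 ≡ 14; y = λ·(85 - 14) - 85 ≡ 84. → (14, 84)

(14, 84)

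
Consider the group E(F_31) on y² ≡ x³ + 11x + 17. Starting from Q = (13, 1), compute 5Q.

(29, 7)

Double-and-add on 5 = (101)₂. Start with Q = (13, 1) for the leading 1-bit.
double: tangent at (13, 1): λ = (3·13² + 11)/(2·1) ≡ 22/2. 2⁻¹ ≡ 16 (mod 31) since 2·16 = 32 ≡ 1, so λ ≡ 22·16 ≡ 11.
  x = λ² - 13 - 13 = 121 - 26 ≡ 2; y = λ·(13 - 2) - 1 ≡ 27. → (2, 27)
double: tangent at (2, 27): λ = (3·2² + 11)/(2·27) ≡ 23/23. 23⁻¹ ≡ 27 (mod 31) since 23·27 = 621 ≡ 1, so λ ≡ 23·27 ≡ 1.
  x = λ² - 2 - 2 = 1 - 4 ≡ 28; y = λ·(2 - 28) - 27 ≡ 9. → (28, 9)
add Q: (28, 9) + (13, 1). λ = (1 - 9)/(13 - 28) ≡ 23/16 mod 31. 16⁻¹ ≡ 2 (mod 31), so λ ≡ 15.
  x = λ² - 28 - 13 = 225 - 41 ≡ 29; y = λ·(28 - 29) - 9 ≡ 7. → (29, 7)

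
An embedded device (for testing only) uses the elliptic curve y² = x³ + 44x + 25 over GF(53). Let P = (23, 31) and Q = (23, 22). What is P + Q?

O

The two points share x = 23 and their y-coordinates satisfy 31 + 22 ≡ 0 (mod 53), so they are inverses. Their sum is O.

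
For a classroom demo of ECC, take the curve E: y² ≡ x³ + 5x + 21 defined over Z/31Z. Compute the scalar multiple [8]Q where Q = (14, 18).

(13, 19)

Double-and-add on 8 = (1000)₂. Start with Q = (14, 18) for the leading 1-bit.
double: tangent at (14, 18): λ = (3·14² + 5)/(2·18) ≡ 4/5. 5⁻¹ ≡ 25 (mod 31), so λ ≡ 4·25 ≡ 7.
  x = λ² - 14 - 14 = 49 - 28 ≡ 21; y = λ·(14 - 21) - 18 ≡ 26. → (21, 26)
double: tangent at (21, 26): λ = (3·21² + 5)/(2·26) ≡ 26/21. 21⁻¹ ≡ 3 (mod 31), so λ ≡ 26·3 ≡ 16.
  x = λ² - 21 - 21 = 256 - 42 ≡ 28; y = λ·(21 - 28) - 26 ≡ 17. → (28, 17)
double: tangent at (28, 17): λ = (3·28² + 5)/(2·17) ≡ 1/3. 3⁻¹ ≡ 21 (mod 31) since 3·21 = 63 ≡ 1, so λ ≡ 1·21 ≡ 21.
  x = λ² - 28 - 28 = 441 - 56 ≡ 13; y = λ·(28 - 13) - 17 ≡ 19. → (13, 19)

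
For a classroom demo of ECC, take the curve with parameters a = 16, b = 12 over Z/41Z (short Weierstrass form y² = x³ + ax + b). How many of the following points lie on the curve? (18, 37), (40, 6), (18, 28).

(18, 37): 37² ≡ 16, rhs ≡ 23 → off.
(40, 6): 6² ≡ 36, rhs ≡ 36 → on.
(18, 28): 28² ≡ 5, rhs ≡ 23 → off.

1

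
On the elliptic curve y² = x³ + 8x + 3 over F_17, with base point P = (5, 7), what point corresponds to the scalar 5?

(8, 1)

Repeated addition: build up to 5P.
2P: tangent at (5, 7): λ = (3·5² + 8)/(2·7) ≡ 15/14. 14⁻¹ ≡ 11 (mod 17) since 14·11 = 154 ≡ 1, so λ ≡ 15·11 ≡ 12.
  x = λ² - 5 - 5 = 144 - 10 ≡ 15; y = λ·(5 - 15) - 7 ≡ 9. → (15, 9)
3P: (15, 9) + (5, 7). λ = (7 - 9)/(5 - 15) ≡ 15/7 mod 17. 7⁻¹ ≡ 5 (mod 17), so λ ≡ 7.
  x = λ² - 15 - 5 = 49 - 20 ≡ 12; y = λ·(15 - 12) - 9 ≡ 12. → (12, 12)
4P: (12, 12) + (5, 7). λ = (7 - 12)/(5 - 12) ≡ 12/10 mod 17. 10⁻¹ ≡ 12 (mod 17), so λ ≡ 8.
  x = λ² - 12 - 5 = 64 - 17 ≡ 13; y = λ·(12 - 13) - 12 ≡ 14. → (13, 14)
5P: (13, 14) + (5, 7). λ = (7 - 14)/(5 - 13) ≡ 10/9 mod 17. 9⁻¹ ≡ 2 (mod 17), so λ ≡ 3.
  x = λ² - 13 - 5 = 9 - 18 ≡ 8; y = λ·(13 - 8) - 14 ≡ 1. → (8, 1)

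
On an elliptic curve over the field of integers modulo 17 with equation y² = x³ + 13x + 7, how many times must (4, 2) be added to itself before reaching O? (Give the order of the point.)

5

2P: tangent at (4, 2): λ = (3·4² + 13)/(2·2) ≡ 10/4. 4⁻¹ ≡ 13 (mod 17) since 4·13 = 52 ≡ 1, so λ ≡ 10·13 ≡ 11.
  x = λ² - 4 - 4 = 121 - 8 ≡ 11; y = λ·(4 - 11) - 2 ≡ 6. → (11, 6)
3P: (11, 6) + (4, 2). λ = (2 - 6)/(4 - 11) ≡ 13/10 mod 17. 10⁻¹ ≡ 12 (mod 17), so λ ≡ 3.
  x = λ² - 11 - 4 = 9 - 15 ≡ 11; y = λ·(11 - 11) - 6 ≡ 11. → (11, 11)
4P: (11, 11) + (4, 2). λ = (2 - 11)/(4 - 11) ≡ 8/10 mod 17. 10⁻¹ ≡ 12 (mod 17) since 10·12 = 120 ≡ 1, so λ ≡ 11.
  x = λ² - 11 - 4 = 121 - 15 ≡ 4; y = λ·(11 - 4) - 11 ≡ 15. → (4, 15)
5P: (4, 15) + (4, 2): same x and y₁ ≡ -y₂, so the sum is O.
5P = O, so the order is 5.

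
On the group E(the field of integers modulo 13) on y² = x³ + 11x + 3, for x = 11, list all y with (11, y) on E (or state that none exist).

x³ + 11x + 3 = 1455 ≡ 12 (mod 13).
Square roots of 12 mod 13: 5 and 8 (since 5² = 25 ≡ 12).

5, 8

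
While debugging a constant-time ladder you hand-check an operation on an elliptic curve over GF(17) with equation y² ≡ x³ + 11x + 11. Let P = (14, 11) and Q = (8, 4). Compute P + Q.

(14, 11) + (8, 4). λ = (4 - 11)/(8 - 14) ≡ 10/11 mod 17. 11⁻¹ ≡ 14 (mod 17) since 11·14 = 154 ≡ 1, so λ ≡ 4.
  x = λ² - 14 - 8 = 16 - 22 ≡ 11; y = λ·(14 - 11) - 11 ≡ 1. → (11, 1)

(11, 1)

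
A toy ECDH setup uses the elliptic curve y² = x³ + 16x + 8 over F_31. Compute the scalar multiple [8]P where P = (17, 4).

(24, 24)

Repeated addition: build up to 8P.
2P: tangent at (17, 4): λ = (3·17² + 16)/(2·4) ≡ 15/8. 8⁻¹ ≡ 4 (mod 31), so λ ≡ 15·4 ≡ 29.
  x = λ² - 17 - 17 = 841 - 34 ≡ 1; y = λ·(17 - 1) - 4 ≡ 26. → (1, 26)
3P: (1, 26) + (17, 4). λ = (4 - 26)/(17 - 1) ≡ 9/16 mod 31. 16⁻¹ ≡ 2 (mod 31) since 16·2 = 32 ≡ 1, so λ ≡ 18.
  x = λ² - 1 - 17 = 324 - 18 ≡ 27; y = λ·(1 - 27) - 26 ≡ 2. → (27, 2)
4P: (27, 2) + (17, 4). λ = (4 - 2)/(17 - 27) ≡ 2/21 mod 31. 21⁻¹ ≡ 3 (mod 31) since 21·3 = 63 ≡ 1, so λ ≡ 6.
  x = λ² - 27 - 17 = 36 - 44 ≡ 23; y = λ·(27 - 23) - 2 ≡ 22. → (23, 22)
5P: (23, 22) + (17, 4). λ = (4 - 22)/(17 - 23) ≡ 13/25 mod 31. 25⁻¹ ≡ 5 (mod 31), so λ ≡ 3.
  x = λ² - 23 - 17 = 9 - 40 ≡ 0; y = λ·(23 - 0) - 22 ≡ 16. → (0, 16)
6P: (0, 16) + (17, 4). λ = (4 - 16)/(17 - 0) ≡ 19/17 mod 31. 17⁻¹ ≡ 11 (mod 31), so λ ≡ 23.
  x = λ² - 0 - 17 = 529 - 17 ≡ 16; y = λ·(0 - 16) - 16 ≡ 19. → (16, 19)
7P: (16, 19) + (17, 4). λ = (4 - 19)/(17 - 16) ≡ 16/1 mod 31. 1⁻¹ ≡ 1 (mod 31), so λ ≡ 16.
  x = λ² - 16 - 17 = 256 - 33 ≡ 6; y = λ·(16 - 6) - 19 ≡ 17. → (6, 17)
8P: (6, 17) + (17, 4). λ = (4 - 17)/(17 - 6) ≡ 18/11 mod 31. 11⁻¹ ≡ 17 (mod 31), so λ ≡ 27.
  x = λ² - 6 - 17 = 729 - 23 ≡ 24; y = λ·(6 - 24) - 17 ≡ 24. → (24, 24)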